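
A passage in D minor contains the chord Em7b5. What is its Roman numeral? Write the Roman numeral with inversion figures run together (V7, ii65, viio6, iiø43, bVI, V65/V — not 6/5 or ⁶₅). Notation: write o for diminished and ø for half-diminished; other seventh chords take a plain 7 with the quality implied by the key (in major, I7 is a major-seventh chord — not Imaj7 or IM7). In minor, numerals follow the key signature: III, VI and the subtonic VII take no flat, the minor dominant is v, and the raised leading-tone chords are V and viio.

iiø7

The pitches E-G-Bb-D form a half-diminished seventh chord rooted on E.
In D minor, E is the supertonic; the diatonic half-diminished seventh chord there is iiø7.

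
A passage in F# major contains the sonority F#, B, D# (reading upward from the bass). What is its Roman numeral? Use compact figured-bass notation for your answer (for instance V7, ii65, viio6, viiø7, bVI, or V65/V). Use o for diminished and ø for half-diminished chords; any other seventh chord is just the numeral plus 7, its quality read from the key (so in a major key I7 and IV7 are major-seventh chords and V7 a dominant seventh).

IV64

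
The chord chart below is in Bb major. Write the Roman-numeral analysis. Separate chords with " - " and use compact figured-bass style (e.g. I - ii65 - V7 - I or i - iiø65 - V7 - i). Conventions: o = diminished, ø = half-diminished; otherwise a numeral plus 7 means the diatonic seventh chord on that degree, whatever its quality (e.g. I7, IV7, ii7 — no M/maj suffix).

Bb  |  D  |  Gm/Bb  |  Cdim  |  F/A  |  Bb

Bb has root Bb, degree 1 in Bb major, so I.
D is the secondary dominant of vi (major triad on D): V/vi.
Gm/Bb: minor triad on G = scale degree 6 → vi6.
Cdim: diminished triad on C — chromatic; iio (borrowed from the parallel minor).
F/A has root F, degree 5 in Bb major, so V6.
Bb: major triad on Bb = scale degree 1 → I.

I - V/vi - vi6 - iio - V6 - I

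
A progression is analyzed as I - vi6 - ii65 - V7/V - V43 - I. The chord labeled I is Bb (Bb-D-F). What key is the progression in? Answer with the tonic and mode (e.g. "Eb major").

Bb major

The anchor chord is a major triad on Bb, labeled I.
If Bb is scale degree 1 and the mode makes that degree carry a major triad, the tonic is Bb and the mode is major.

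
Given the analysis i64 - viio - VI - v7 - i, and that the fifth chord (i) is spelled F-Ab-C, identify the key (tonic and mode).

The anchor chord is a minor triad on F, labeled i.
If F is scale degree 1 and the mode makes that degree carry a minor triad, the tonic is F and the mode is minor.

F minor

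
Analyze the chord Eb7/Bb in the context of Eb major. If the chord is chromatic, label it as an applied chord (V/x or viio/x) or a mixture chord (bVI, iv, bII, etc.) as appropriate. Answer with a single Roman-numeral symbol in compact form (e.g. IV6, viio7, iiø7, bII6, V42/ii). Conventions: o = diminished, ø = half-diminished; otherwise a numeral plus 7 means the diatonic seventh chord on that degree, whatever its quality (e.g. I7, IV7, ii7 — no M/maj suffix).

V43/IV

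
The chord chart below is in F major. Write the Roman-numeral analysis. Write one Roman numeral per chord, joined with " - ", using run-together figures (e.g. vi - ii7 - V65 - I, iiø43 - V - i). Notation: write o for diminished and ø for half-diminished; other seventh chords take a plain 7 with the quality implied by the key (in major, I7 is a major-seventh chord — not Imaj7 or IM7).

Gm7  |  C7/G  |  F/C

ii7 - V43 - I64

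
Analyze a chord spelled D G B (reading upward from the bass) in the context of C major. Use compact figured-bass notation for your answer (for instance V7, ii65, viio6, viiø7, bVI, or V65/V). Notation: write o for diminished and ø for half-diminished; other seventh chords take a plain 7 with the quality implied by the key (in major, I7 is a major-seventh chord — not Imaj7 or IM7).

V64

The pitches G-B-D form a major triad rooted on G.
In C major, G is the dominant; the diatonic major triad there is V.
With D in the bass the chord is in second inversion, so the figured bass is 64.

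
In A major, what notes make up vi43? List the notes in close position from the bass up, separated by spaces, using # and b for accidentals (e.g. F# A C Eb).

C# E F# A

In A major, scale degree 6 is F#, and the diatonic chord built there is a minor seventh chord.
That chord is spelled F#-A-C#-E.
With the 43 figure the chord is in second inversion; from the bass C# upward in close position it reads C#-E-F#-A.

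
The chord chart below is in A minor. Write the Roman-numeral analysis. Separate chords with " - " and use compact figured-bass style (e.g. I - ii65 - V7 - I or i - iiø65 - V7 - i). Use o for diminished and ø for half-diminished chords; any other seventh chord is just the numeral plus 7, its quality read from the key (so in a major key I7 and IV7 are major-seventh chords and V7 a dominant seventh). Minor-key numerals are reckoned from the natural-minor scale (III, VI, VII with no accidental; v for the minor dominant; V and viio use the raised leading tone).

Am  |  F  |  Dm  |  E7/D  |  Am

i - VI - iv - V42 - i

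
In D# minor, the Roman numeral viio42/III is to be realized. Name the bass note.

The applied chord viio42/III is rooted on E#: E#-G#-B-D.
The figure 42 means third inversion — the seventh is in the bass.

D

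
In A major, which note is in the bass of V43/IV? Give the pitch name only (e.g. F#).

E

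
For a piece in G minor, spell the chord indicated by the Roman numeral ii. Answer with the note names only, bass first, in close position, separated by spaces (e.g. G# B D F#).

A C E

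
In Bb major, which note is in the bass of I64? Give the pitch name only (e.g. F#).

F

I in Bb major has root Bb; the chord is Bb-D-F.
The figure 64 means second inversion — the fifth is in the bass.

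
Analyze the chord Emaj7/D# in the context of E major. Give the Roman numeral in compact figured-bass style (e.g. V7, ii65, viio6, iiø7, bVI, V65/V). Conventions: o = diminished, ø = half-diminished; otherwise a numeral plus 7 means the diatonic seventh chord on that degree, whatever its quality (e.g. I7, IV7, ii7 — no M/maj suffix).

I42

The pitches E-G#-B-D# form a major seventh chord rooted on E.
E is scale degree 1 in E major, and a major seventh chord on that degree is written I7.
With D# in the bass the chord is in third inversion, so the figured bass is 42.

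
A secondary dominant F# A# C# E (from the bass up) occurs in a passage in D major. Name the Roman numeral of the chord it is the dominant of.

vi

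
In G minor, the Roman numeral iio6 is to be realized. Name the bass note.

iio in G minor has root A; the chord is A-C-Eb.
The figure 6 means first inversion — the third is in the bass.

C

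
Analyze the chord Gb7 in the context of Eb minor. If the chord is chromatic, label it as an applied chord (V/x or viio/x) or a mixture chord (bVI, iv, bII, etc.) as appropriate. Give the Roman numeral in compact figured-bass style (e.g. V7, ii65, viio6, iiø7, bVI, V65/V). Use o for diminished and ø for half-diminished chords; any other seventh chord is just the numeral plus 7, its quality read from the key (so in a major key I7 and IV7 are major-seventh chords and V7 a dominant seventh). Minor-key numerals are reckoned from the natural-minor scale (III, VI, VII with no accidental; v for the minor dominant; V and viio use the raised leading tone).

The pitches Gb-Bb-Db-Fb form a dominant seventh chord rooted on Gb.
Gb is not a diatonic chord root with this quality in Eb minor, but it lies a perfect fifth above Cb (VI), so the chord functions as an applied dominant of VI.

V7/VI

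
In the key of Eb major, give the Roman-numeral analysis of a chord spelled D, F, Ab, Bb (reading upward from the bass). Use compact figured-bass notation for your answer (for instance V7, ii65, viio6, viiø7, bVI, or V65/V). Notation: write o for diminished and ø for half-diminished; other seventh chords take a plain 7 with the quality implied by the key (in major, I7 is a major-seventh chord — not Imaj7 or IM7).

V65

Stacked in thirds the chord is Bb-D-F-Ab: a dominant seventh chord on Bb.
Bb is scale degree 5 in Eb major, and a dominant seventh chord on that degree is written V7.
With D in the bass the chord is in first inversion, so the figured bass is 65.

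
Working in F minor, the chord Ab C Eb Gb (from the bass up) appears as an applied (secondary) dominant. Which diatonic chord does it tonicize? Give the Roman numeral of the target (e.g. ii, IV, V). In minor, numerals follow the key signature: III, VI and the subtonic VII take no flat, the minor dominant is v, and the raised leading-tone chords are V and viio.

VI

The chord is a dominant seventh chord on Ab.
A dominant resolves down a perfect fifth: Ab → Db. In F minor, Db is scale degree 6, i.e. VI.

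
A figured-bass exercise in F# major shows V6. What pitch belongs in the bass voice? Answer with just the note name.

V in F# major has root C#; the chord is C#-E#-G#.
The figure 6 means first inversion — the third is in the bass.

E#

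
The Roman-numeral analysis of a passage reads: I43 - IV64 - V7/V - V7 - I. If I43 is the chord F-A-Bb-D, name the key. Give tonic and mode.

Bb major

I43 is given as F-A-Bb-D — a major seventh chord with root Bb.
If Bb is scale degree 1 and the mode makes that degree carry a major seventh chord, the tonic is Bb and the mode is major.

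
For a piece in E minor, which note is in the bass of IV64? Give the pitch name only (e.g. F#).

E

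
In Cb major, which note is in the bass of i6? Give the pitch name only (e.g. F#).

Ebb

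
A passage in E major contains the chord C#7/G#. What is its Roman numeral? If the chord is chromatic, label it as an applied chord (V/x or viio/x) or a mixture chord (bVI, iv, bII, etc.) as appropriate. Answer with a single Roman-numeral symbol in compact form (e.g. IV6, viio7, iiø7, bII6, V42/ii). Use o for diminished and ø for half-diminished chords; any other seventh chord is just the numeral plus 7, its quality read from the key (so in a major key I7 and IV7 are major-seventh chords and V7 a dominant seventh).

V43/ii

Stacked in thirds the chord is C#-E#-G#-B: a dominant seventh chord on C#.
C# is not a diatonic chord root with this quality in E major, but it lies a perfect fifth above F# (ii), so the chord functions as an applied dominant of ii.
With G# in the bass the chord is in second inversion, so the figured bass is 43.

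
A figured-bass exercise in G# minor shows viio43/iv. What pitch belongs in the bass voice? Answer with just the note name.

The applied chord viio43/iv is rooted on B#: B#-D#-F#-A.
The figure 43 means second inversion — the fifth is in the bass.

F#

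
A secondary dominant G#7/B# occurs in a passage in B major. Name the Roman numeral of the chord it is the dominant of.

ii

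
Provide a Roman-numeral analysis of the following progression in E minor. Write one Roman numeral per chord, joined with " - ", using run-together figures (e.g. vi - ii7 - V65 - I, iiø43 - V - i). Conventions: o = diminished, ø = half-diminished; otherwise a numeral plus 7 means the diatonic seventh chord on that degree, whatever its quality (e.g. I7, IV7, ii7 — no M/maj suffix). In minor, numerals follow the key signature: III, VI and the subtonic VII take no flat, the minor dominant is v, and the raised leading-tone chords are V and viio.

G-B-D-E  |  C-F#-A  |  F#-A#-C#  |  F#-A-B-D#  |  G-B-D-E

G-B-D-E: root E is the tonic; minor seventh chord there is i65.
C-F#-A has root F#, degree 2 in E minor, so iio64.
F#-A#-C# is the secondary dominant of V (major triad on F#): V/V.
F#-A-B-D#: dominant seventh chord on B = scale degree 5 → V43.
G-B-D-E has root E, degree 1 in E minor, so i65.

i65 - iio64 - V/V - V43 - i65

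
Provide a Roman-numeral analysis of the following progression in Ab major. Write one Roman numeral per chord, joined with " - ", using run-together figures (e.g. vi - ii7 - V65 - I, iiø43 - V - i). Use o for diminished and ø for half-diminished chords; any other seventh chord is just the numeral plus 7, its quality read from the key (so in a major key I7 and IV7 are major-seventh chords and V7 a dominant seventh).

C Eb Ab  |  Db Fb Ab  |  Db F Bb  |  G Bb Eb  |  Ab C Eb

I6 - iv - ii6 - V6 - I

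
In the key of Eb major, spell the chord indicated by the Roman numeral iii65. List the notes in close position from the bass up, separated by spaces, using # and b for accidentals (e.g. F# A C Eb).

In Eb major, the mediant is G, and the diatonic chord built there is a minor seventh chord.
That chord is spelled G-Bb-D-F.
The figured bass 65 indicates first inversion, placing the third (Bb) in the bass: Bb-D-F-G.

Bb D F G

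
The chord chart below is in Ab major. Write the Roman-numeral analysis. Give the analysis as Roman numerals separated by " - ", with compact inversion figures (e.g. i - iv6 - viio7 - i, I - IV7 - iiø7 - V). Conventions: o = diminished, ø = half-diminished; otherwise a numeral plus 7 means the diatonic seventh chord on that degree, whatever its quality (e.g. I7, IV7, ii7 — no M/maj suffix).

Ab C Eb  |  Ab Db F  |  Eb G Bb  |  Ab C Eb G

I - IV64 - V - I7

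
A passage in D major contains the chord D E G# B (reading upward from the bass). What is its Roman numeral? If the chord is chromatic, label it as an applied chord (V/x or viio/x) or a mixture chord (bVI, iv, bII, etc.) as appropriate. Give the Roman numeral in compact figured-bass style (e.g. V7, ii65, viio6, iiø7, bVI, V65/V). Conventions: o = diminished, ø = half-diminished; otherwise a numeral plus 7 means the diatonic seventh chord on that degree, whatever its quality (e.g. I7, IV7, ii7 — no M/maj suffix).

The pitches E-G#-B-D form a dominant seventh chord rooted on E.
E is not a diatonic chord root with this quality in D major, but it lies a perfect fifth above A (V), so the chord functions as an applied dominant of V.
With D in the bass the chord is in third inversion, so the figured bass is 42.

V42/V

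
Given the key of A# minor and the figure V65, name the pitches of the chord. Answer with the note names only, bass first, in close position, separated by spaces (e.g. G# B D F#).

G## B# D# E#

In A# minor, scale degree 5 is E#. The dominant is major (leading tone raised), so V is a dominant seventh chord.
That chord is spelled E#-G##-B#-D#.
The figured bass 65 indicates first inversion, placing the third (G##) in the bass: G##-B#-D#-E#.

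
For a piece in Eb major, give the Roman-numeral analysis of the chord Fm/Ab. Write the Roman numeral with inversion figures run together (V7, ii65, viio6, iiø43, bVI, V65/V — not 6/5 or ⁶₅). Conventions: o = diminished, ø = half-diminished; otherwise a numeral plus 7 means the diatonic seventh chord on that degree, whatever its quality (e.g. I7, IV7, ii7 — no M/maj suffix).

ii6

The pitches F-Ab-C form a minor triad rooted on F.
F is scale degree 2 in Eb major, and a minor triad on that degree is written ii.
With Ab in the bass the chord is in first inversion, so the figured bass is 6.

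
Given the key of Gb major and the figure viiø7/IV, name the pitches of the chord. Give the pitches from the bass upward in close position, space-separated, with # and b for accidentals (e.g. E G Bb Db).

The slash marks an applied leading-tone chord: viio of IV. In Gb major, IV is Cb, so the leading tone to it is Bb, a half step below.
Building a half-diminished seventh chord on Bb gives Bb-Db-Fb-Ab.

Bb Db Fb Ab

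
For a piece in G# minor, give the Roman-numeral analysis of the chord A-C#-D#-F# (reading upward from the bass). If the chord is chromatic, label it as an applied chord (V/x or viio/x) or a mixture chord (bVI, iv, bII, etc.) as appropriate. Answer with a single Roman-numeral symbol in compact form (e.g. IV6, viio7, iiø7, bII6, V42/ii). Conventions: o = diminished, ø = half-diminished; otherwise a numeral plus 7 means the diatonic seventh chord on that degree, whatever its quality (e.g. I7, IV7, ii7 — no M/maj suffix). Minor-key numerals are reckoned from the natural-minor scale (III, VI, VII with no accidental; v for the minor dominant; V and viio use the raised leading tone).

Stacked in thirds the chord is D#-F#-A-C#: a half-diminished seventh chord on D#.
D# sits a half step below E (VI in G# minor); a diminished chord there is the applied leading-tone chord of VI.
With A in the bass the chord is in second inversion, so the figured bass is 43.

viiø43/VI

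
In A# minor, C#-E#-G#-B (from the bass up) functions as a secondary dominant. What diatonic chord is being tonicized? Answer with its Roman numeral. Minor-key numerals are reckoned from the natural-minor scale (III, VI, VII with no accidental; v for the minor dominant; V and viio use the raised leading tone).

VI

The chord is a dominant seventh chord on C#.
A dominant resolves down a perfect fifth: C# → F#. In A# minor, F# is scale degree 6, i.e. VI.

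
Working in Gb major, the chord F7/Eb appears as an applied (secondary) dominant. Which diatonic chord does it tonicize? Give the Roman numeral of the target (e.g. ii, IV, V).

The chord is a dominant seventh chord on F.
A dominant resolves down a perfect fifth: F → Bb. In Gb major, Bb is scale degree 3, i.e. iii.

iii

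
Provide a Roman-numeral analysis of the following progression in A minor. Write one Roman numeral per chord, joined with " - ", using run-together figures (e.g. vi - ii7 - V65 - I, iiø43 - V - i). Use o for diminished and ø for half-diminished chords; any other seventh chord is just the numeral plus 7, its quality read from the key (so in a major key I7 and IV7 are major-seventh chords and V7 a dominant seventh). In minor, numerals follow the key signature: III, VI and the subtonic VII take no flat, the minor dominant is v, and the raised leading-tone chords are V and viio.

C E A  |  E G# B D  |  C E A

i6 - V7 - i6

C-E-A has root A, degree 1 in A minor, so i6.
E-G#-B-D: root E is the dominant; dominant seventh chord there is V7.
C-E-A: root A is the tonic; minor triad there is i6.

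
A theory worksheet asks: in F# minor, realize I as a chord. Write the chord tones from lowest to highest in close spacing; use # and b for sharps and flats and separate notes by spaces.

Scale degree 1 in F# minor is F#; here the chord built on it is altered to a major triad. I is the major tonic (Picardy third), borrowed from the parallel major.
So the chord is F#-A#-C#, a major triad.

F# A# C#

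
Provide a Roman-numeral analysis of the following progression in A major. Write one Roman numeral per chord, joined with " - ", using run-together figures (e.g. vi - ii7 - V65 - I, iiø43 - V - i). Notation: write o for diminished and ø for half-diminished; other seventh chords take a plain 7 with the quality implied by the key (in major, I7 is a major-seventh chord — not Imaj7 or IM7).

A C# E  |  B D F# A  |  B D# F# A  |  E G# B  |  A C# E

A-C#-E: root A is the tonic; major triad there is I.
B-D-F#-A: minor seventh chord on B = scale degree 2 → ii7.
B-D#-F#-A: a dominant seventh chord on B, the applied dominant of V → V7/V.
E-G#-B: major triad on E = scale degree 5 → V.
A-C#-E: root A is the tonic; major triad there is I.

I - ii7 - V7/V - V - I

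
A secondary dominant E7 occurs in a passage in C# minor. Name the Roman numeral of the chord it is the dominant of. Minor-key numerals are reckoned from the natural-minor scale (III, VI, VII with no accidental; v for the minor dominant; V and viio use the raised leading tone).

VI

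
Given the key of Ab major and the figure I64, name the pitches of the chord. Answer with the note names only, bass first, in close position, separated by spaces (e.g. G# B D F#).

The numeral's case and figure indicate a major triad. In Ab major its root, scale degree 1, is Ab.
Stacking thirds from Ab gives Ab-C-Eb.
The figured bass 64 indicates second inversion, placing the fifth (Eb) in the bass: Eb-Ab-C.

Eb Ab C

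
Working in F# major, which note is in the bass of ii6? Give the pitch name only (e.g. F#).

ii in F# major has root G#; the chord is G#-B-D#.
The figure 6 means first inversion — the third is in the bass.

B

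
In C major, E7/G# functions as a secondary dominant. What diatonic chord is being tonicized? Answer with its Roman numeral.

The chord is a dominant seventh chord on E.
A dominant resolves down a perfect fifth: E → A. In C major, A is scale degree 6, i.e. vi.

vi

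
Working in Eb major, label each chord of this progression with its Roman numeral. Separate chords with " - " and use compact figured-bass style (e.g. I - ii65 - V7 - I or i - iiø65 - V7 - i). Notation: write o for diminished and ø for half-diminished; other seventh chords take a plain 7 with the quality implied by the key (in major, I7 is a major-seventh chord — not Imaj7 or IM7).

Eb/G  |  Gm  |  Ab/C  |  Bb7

Eb/G has root Eb, degree 1 in Eb major, so I6.
Gm: minor triad on G = scale degree 3 → iii.
Ab/C has root Ab, degree 4 in Eb major, so IV6.
Bb7 has root Bb, degree 5 in Eb major, so V7.

I6 - iii - IV6 - V7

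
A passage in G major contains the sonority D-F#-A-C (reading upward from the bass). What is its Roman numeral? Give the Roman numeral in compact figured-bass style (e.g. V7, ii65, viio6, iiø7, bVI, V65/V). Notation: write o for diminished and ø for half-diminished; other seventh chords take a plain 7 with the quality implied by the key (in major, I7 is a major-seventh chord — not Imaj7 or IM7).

Stacked in thirds the chord is D-F#-A-C: a dominant seventh chord on D.
D is scale degree 5 in G major, and a dominant seventh chord on that degree is written V7.

V7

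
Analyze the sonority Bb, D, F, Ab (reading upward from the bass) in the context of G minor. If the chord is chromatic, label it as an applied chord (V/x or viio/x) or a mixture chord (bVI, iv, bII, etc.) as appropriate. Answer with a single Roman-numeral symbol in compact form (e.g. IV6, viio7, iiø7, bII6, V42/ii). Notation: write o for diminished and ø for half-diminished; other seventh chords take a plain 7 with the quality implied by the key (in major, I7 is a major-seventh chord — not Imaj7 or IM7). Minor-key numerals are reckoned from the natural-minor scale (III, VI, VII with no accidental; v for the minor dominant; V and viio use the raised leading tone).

The pitches Bb-D-F-Ab form a dominant seventh chord rooted on Bb.
Bb is not a diatonic chord root with this quality in G minor, but it lies a perfect fifth above Eb (VI), so the chord functions as an applied dominant of VI.

V7/VI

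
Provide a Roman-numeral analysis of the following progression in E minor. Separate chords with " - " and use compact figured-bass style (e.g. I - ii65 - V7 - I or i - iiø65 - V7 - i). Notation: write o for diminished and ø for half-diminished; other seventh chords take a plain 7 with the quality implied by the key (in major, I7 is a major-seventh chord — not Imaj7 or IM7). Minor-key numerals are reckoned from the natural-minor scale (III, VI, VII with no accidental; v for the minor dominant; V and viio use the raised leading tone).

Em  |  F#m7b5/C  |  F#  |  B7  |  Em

i - iiø43 - V/V - V7 - i

Em has root E, degree 1 in E minor, so i.
F#m7b5/C has root F#, degree 2 in E minor, so iiø43.
F#: a major triad on F#, the applied dominant of V → V/V.
B7: root B is the dominant; dominant seventh chord there is V7.
Em has root E, degree 1 in E minor, so i.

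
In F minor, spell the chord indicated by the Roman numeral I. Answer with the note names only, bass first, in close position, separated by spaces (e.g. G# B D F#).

F A C

I is the major tonic (Picardy third), borrowed from the parallel major. In F minor that root is F.
So the chord is F-A-C.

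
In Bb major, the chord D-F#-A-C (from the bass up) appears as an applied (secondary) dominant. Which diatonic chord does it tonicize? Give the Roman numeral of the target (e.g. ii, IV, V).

The chord is a dominant seventh chord on D.
A dominant resolves down a perfect fifth: D → G. In Bb major, G is scale degree 6, i.e. vi.

vi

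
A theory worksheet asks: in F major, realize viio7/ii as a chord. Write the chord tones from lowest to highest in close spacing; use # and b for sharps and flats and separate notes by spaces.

F# A C Eb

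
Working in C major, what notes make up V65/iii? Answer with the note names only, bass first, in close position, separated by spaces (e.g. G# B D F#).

D# F# A B

V65/iii is a secondary dominant — the dominant seventh of iii. iii in C major is E, so the applied chord's root is B, a perfect fifth above.
Building a dominant seventh chord on B gives B-D#-F#-A.
The figured bass 65 indicates first inversion, placing the third (D#) in the bass: D#-F#-A-B.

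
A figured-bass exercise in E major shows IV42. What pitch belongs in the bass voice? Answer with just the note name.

IV in E major has root A; the chord is A-C#-E-G#.
The figure 42 means third inversion — the seventh is in the bass.

G#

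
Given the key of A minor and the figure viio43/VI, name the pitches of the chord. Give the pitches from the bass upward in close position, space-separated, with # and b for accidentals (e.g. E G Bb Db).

Bb Db E G

The slash marks an applied leading-tone chord: viio of VI. In A minor, VI is F, so the leading tone to it is E, a half step below.
Building a fully diminished seventh chord on E gives E-G-Bb-Db.
With the 43 figure the chord is in second inversion; from the bass Bb upward in close position it reads Bb-Db-E-G.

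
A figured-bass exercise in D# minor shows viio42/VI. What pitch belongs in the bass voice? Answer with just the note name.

The applied chord viio42/VI is rooted on A#: A#-C#-E-G.
The figure 42 means third inversion — the seventh is in the bass.

G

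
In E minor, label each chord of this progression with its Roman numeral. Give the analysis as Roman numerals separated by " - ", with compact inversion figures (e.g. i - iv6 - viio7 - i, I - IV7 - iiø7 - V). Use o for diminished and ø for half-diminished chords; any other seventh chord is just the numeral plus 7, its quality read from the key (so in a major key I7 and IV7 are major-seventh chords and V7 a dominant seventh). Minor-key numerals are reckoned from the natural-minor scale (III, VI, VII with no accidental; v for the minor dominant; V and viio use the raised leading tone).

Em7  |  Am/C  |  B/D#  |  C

i7 - iv6 - V6 - VI

Em7 has root E, degree 1 in E minor, so i7.
Am/C: minor triad on A = scale degree 4 → iv6.
B/D#: root B is the dominant; major triad there is V6.
C: major triad on C = scale degree 6 → VI.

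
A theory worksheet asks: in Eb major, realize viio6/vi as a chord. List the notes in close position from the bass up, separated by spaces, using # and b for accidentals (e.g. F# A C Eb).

D F B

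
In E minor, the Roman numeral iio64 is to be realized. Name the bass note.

C

iio in E minor has root F#; the chord is F#-A-C.
The figure 64 means second inversion — the fifth is in the bass.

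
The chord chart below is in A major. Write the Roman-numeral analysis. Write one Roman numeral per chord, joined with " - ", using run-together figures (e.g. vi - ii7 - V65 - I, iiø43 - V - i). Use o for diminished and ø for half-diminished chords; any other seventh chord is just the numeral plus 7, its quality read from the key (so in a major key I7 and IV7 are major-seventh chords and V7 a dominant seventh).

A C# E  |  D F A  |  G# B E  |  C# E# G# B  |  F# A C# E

A-C#-E has root A, degree 1 in A major, so I.
D-F-A: minor triad on D — chromatic; iv (borrowed from the parallel minor).
G#-B-E has root E, degree 5 in A major, so V6.
C#-E#-G#-B: chromatic; C# is V of vi, so V7/vi.
F#-A-C#-E: minor seventh chord on F# = scale degree 6 → vi7.

I - iv - V6 - V7/vi - vi7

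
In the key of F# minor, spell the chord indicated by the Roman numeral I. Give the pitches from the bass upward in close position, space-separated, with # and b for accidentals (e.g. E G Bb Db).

F# A# C#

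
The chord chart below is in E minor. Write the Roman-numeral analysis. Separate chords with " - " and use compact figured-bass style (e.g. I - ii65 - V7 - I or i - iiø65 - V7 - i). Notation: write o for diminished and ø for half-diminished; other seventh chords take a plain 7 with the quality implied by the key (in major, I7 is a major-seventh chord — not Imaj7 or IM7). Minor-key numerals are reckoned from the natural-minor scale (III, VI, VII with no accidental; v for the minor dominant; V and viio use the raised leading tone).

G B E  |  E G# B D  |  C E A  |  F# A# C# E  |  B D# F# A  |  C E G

i6 - V7/iv - iv6 - V7/V - V7 - VI

G-B-E: root E is the tonic; minor triad there is i6.
E-G#-B-D: a dominant seventh chord on E, the applied dominant of iv → V7/iv.
C-E-A: minor triad on A = scale degree 4 → iv6.
F#-A#-C#-E: a dominant seventh chord on F#, the applied dominant of V → V7/V.
B-D#-F#-A: root B is the dominant; dominant seventh chord there is V7.
C-E-G: major triad on C = scale degree 6 → VI.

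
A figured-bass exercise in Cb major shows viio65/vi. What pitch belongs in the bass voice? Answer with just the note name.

Bb

The applied chord viio65/vi is rooted on G: G-Bb-Db-Fb.
The figure 65 means first inversion — the third is in the bass.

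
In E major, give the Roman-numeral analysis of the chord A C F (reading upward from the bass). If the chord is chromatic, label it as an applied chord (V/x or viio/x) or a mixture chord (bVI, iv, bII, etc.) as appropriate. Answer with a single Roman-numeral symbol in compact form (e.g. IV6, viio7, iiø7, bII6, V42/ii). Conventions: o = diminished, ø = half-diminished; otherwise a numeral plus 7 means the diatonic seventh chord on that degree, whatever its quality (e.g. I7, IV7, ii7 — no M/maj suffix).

bII6

The pitches F-A-C form a major triad rooted on F.
F is the lowered second degree of E major (diatonic 2 would be F#). This is the Neapolitan sixth — a major triad on the lowered second degree, here in its customary first inversion.
With A in the bass the chord is in first inversion, so the figured bass is 6.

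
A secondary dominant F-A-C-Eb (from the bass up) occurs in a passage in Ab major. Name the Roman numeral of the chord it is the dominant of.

ii

The chord is a dominant seventh chord on F.
A dominant resolves down a perfect fifth: F → Bb. In Ab major, Bb is scale degree 2, i.e. ii.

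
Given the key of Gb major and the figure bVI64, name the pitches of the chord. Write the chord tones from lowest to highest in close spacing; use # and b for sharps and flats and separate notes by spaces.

bVI64 is a major triad on the lowered sixth degree, borrowed from the parallel minor. In Gb major that root is Ebb.
So the chord is Ebb-Gb-Bbb, a major triad.
With the 64 figure the chord is in second inversion; from the bass Bbb upward in close position it reads Bbb-Ebb-Gb.

Bbb Ebb Gb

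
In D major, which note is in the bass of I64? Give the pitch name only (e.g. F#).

A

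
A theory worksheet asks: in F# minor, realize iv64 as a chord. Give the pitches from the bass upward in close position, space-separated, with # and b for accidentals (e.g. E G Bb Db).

F# B D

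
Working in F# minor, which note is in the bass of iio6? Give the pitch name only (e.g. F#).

B

iio in F# minor has root G#; the chord is G#-B-D.
The figure 6 means first inversion — the third is in the bass.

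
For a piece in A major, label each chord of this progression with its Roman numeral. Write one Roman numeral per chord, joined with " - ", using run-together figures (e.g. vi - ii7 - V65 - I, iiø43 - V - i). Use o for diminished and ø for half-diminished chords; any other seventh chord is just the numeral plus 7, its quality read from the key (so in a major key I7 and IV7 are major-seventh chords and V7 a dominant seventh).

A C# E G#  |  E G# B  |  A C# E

A-C#-E-G#: root A is the tonic; major seventh chord there is I7.
E-G#-B has root E, degree 5 in A major, so V.
A-C#-E: root A is the tonic; major triad there is I.

I7 - V - I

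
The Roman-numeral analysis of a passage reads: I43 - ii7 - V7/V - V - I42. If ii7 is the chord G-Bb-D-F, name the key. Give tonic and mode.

F major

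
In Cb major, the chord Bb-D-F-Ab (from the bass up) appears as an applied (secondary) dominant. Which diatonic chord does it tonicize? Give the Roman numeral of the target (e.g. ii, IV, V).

iii

The chord is a dominant seventh chord on Bb.
A dominant resolves down a perfect fifth: Bb → Eb. In Cb major, Eb is scale degree 3, i.e. iii.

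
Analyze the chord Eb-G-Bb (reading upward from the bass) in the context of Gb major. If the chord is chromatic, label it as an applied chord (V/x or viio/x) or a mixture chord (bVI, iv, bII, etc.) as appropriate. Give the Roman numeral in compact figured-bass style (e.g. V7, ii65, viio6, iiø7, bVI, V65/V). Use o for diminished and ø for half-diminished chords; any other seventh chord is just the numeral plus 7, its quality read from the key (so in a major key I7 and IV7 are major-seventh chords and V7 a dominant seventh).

V/ii

Stacked in thirds the chord is Eb-G-Bb: a major triad on Eb.
Eb is not a diatonic chord root with this quality in Gb major, but it lies a perfect fifth above Ab (ii), so the chord functions as an applied dominant of ii.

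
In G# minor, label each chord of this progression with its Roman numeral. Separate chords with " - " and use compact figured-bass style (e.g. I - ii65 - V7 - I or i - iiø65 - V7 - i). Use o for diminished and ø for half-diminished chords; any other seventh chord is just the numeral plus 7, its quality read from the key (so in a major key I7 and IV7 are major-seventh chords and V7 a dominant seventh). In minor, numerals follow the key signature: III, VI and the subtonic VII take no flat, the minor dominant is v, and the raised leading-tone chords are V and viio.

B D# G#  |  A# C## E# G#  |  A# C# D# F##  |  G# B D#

i6 - V7/V - V43 - i

B-D#-G# has root G#, degree 1 in G# minor, so i6.
A#-C##-E#-G#: a dominant seventh chord on A#, the applied dominant of V → V7/V.
A#-C#-D#-F##: root D# is the dominant; dominant seventh chord there is V43.
G#-B-D#: minor triad on G# = scale degree 1 → i.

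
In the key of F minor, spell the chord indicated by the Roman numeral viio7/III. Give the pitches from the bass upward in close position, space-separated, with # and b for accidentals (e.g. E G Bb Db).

viio7/III is a secondary leading-tone chord. The target III is Ab in F minor; the applied chord is rooted a semitone below, on G.
Building a fully diminished seventh chord on G gives G-Bb-Db-Fb.

G Bb Db Fb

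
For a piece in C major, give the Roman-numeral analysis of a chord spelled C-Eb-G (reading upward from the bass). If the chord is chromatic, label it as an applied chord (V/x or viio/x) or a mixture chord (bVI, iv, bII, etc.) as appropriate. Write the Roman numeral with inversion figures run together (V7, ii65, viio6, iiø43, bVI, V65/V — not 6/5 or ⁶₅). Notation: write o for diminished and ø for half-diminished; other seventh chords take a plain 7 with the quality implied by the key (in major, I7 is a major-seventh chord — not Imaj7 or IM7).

Stacked in thirds the chord is C-Eb-G: a minor triad on C.
C is the first degree of C major. This is the minor tonic, borrowed from the parallel minor.

i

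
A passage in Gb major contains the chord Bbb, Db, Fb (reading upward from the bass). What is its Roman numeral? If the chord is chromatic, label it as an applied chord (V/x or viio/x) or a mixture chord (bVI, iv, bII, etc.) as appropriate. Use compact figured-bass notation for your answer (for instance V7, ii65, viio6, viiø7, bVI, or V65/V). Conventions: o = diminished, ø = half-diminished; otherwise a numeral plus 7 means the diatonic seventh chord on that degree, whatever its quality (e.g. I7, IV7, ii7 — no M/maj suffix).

The pitches Bbb-Db-Fb form a major triad rooted on Bbb.
Bbb is the lowered third degree of Gb major (diatonic 3 would be Bb). This is a major triad on the lowered third degree, borrowed from the parallel minor.

bIII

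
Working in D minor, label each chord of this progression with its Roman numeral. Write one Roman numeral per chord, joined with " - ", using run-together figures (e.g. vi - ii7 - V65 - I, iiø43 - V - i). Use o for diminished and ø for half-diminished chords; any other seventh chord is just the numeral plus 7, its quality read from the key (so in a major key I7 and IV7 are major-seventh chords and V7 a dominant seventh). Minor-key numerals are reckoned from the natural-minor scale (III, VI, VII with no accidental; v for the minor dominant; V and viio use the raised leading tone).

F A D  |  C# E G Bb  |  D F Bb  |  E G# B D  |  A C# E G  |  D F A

i6 - viio7 - VI6 - V7/V - V7 - i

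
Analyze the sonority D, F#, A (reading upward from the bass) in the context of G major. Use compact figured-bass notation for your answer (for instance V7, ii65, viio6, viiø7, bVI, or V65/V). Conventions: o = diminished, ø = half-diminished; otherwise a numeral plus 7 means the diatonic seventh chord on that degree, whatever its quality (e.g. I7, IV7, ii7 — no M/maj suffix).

The pitches D-F#-A form a major triad rooted on D.
In G major, D is the dominant; the diatonic major triad there is V.

V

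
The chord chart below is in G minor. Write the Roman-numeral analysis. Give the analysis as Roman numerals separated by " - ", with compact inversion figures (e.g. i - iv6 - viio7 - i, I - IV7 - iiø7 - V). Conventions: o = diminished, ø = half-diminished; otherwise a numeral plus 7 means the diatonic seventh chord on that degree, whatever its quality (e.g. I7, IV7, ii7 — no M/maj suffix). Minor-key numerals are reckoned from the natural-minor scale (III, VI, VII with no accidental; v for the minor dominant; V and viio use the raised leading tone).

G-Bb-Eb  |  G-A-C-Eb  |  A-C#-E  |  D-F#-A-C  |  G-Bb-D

G-Bb-Eb: major triad on Eb = scale degree 6 → VI6.
G-A-C-Eb has root A, degree 2 in G minor, so iiø42.
A-C#-E: a major triad on A, the applied dominant of V → V/V.
D-F#-A-C has root D, degree 5 in G minor, so V7.
G-Bb-D: minor triad on G = scale degree 1 → i.

VI6 - iiø42 - V/V - V7 - i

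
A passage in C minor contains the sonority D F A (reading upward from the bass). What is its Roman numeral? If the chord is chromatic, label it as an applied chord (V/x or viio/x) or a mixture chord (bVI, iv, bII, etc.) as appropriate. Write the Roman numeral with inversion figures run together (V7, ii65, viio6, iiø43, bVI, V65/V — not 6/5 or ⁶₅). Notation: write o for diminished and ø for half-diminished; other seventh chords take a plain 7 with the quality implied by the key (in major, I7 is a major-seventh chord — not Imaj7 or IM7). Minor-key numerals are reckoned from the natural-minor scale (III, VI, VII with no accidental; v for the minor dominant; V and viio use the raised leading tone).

ii

The pitches D-F-A form a minor triad rooted on D.
D is the second degree of C minor. This is the minor supertonic, borrowed from the parallel major (the Dorian ii).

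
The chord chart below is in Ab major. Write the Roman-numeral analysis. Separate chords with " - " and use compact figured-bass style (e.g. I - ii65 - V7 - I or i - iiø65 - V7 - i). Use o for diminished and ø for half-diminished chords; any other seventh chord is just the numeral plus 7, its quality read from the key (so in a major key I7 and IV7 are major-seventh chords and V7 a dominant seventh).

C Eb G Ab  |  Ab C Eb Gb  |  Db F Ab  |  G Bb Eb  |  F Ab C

I65 - V7/IV - IV - V6 - vi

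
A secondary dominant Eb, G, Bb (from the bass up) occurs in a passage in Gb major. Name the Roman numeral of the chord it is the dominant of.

The chord is a major triad on Eb.
A dominant resolves down a perfect fifth: Eb → Ab. In Gb major, Ab is scale degree 2, i.e. ii.

ii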